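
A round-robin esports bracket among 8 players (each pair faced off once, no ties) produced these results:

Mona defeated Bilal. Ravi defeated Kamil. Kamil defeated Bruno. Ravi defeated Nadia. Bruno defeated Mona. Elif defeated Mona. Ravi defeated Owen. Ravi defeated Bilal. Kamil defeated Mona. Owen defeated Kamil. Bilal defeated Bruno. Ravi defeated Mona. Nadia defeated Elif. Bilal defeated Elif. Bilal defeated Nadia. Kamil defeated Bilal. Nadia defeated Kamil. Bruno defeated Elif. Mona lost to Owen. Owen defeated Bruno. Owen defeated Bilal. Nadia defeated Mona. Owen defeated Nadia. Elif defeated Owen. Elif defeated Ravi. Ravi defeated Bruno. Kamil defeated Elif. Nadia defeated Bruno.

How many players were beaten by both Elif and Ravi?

Elif beat: Mona, Ravi, Owen.
Ravi beat: Mona, Bilal, Nadia, Owen, Bruno, Kamil.
Both beat: Mona, Owen — 2.

2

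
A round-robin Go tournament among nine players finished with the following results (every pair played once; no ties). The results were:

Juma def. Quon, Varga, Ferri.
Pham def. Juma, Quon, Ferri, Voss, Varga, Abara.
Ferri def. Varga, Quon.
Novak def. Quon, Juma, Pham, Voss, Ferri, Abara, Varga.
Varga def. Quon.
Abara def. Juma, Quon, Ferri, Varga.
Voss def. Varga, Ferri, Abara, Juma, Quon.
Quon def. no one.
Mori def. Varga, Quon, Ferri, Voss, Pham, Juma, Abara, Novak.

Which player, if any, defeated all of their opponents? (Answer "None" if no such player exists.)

Mori has 8 wins out of 8 opponents — a perfect record.

Mori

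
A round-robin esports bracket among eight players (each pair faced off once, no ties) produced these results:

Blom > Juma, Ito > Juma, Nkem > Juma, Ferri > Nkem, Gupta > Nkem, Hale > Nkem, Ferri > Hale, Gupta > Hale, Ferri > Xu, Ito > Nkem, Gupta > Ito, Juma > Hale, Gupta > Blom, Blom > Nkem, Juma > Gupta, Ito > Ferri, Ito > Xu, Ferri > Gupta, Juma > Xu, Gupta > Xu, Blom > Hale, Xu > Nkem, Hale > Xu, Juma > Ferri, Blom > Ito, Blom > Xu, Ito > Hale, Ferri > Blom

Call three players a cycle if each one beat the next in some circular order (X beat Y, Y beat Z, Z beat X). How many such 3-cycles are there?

9

Win totals: Nkem 1, Gupta 5, Ferri 5, Ito 5, Xu 1, Hale 2, Blom 5, Juma 4.
A player with w wins dominates both others in C(w,2) triples; summing gives 0 + 10 + 10 + 10 + 0 + 1 + 10 + 6 = 47 transitive triples.
Total triples C(8,3) = 56, so cyclic triples = 56 − 47 = 9.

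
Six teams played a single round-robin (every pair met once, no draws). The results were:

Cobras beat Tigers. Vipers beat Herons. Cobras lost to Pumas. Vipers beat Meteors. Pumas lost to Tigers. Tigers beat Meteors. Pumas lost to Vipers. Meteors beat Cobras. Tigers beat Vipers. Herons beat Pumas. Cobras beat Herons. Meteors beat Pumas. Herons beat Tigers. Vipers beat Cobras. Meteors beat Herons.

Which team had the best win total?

Win totals: Pumas 1, Tigers 3, Herons 2, Cobras 2, Meteors 3, Vipers 4.
Vipers leads with 4 wins (next highest: 3).

Vipers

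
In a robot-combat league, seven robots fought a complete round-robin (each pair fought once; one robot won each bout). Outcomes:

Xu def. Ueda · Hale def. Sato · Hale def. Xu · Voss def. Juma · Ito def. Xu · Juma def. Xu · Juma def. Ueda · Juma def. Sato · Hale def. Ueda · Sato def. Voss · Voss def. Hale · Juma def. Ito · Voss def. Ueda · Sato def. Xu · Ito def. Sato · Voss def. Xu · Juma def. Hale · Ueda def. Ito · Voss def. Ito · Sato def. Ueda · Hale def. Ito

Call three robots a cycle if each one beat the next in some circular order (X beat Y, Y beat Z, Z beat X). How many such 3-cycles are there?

5

Win totals: Ito 2, Juma 5, Hale 4, Xu 1, Voss 5, Ueda 1, Sato 3.
A robot with w wins dominates both others in C(w,2) triples; summing gives 1 + 10 + 6 + 0 + 10 + 0 + 3 = 30 transitive triples.
Total triples C(7,3) = 35, so cyclic triples = 35 − 30 = 5.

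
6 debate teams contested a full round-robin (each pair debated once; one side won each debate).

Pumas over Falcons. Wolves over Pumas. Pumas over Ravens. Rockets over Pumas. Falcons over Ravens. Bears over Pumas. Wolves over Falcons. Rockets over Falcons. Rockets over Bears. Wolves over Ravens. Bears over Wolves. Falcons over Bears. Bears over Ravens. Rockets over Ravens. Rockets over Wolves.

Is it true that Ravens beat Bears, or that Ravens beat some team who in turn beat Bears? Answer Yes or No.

Ravens did not beat Bears directly.
Ravens beat no one, so there is no intermediate team.

No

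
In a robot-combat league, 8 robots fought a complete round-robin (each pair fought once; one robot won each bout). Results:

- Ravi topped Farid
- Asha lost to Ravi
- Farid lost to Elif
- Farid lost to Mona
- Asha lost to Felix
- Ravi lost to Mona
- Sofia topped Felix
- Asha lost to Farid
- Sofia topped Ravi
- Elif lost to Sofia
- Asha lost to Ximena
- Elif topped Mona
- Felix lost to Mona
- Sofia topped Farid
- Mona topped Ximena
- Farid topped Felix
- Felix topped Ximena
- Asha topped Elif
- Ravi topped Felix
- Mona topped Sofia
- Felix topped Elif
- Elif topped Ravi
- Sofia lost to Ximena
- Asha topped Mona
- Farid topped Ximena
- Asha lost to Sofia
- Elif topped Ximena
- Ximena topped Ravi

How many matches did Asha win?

Asha's results: beat Elif, Mona; lost to Felix, Farid, Sofia, Ravi, Ximena.
That is 2 wins.

2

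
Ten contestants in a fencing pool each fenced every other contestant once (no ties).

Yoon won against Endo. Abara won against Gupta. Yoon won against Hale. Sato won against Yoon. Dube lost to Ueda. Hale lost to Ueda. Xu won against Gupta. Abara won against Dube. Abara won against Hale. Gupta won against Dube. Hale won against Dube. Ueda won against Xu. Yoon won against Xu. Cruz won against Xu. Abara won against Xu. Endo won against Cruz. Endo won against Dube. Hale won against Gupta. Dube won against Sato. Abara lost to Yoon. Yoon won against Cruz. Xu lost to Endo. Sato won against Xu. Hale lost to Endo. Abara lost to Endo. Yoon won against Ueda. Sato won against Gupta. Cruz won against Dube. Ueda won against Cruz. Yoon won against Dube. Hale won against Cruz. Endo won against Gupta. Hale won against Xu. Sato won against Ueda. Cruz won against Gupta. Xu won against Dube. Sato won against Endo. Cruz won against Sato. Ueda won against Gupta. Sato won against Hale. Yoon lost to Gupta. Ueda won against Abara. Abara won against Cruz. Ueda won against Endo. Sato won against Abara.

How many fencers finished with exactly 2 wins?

Win totals: Hale 4, Yoon 7, Ueda 7, Xu 2, Gupta 2, Abara 5, Endo 6, Sato 7, Cruz 4, Dube 1.
Exactly 2: Xu, Gupta — 2 fencers.

2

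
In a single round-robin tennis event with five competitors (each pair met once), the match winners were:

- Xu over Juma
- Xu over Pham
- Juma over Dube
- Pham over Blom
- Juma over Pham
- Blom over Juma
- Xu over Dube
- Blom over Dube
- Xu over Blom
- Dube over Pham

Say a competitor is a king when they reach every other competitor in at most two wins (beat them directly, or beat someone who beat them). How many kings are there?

Blom cannot reach Xu in two steps.
Pham cannot reach Xu in two steps.
Juma cannot reach Xu in two steps.
Xu reaches everyone (king).
Dube cannot reach Juma, Xu in two steps.
Kings: Xu — 1.

1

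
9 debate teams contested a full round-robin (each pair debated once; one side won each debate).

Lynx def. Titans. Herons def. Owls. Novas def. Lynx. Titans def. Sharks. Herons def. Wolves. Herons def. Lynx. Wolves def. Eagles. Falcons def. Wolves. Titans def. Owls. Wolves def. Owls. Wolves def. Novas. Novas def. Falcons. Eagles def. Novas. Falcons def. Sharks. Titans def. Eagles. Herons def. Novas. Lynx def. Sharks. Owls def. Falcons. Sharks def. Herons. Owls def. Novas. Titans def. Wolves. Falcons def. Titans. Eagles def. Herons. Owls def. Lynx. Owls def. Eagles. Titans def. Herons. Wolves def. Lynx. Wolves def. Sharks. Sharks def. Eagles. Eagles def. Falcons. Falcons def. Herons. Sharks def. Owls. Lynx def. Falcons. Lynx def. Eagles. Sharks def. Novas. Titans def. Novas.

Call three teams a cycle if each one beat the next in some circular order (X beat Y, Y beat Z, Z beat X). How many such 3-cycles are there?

25

Win totals: Lynx 4, Eagles 3, Herons 4, Owls 4, Sharks 4, Titans 6, Wolves 5, Falcons 4, Novas 2.
A team with w wins dominates both others in C(w,2) triples; summing gives 6 + 3 + 6 + 6 + 6 + 15 + 10 + 6 + 1 = 59 transitive triples.
Total triples C(9,3) = 84, so cyclic triples = 84 − 59 = 25.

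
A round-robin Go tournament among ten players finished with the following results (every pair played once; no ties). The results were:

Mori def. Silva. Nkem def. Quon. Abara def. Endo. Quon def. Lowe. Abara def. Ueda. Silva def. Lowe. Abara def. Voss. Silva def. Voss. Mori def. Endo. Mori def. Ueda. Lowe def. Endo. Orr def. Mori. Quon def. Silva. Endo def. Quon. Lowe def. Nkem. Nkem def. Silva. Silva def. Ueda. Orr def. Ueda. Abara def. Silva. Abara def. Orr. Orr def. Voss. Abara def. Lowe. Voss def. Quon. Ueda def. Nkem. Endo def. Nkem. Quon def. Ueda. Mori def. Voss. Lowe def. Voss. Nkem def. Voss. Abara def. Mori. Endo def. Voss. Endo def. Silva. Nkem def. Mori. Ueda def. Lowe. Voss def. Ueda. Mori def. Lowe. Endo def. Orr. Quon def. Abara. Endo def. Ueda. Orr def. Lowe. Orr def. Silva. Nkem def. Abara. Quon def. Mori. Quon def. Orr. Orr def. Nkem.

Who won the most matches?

Win totals: Orr 6, Mori 5, Silva 3, Lowe 3, Endo 6, Quon 6, Voss 2, Nkem 5, Abara 7, Ueda 2.
Abara leads with 7 wins (next highest: 6).

Abara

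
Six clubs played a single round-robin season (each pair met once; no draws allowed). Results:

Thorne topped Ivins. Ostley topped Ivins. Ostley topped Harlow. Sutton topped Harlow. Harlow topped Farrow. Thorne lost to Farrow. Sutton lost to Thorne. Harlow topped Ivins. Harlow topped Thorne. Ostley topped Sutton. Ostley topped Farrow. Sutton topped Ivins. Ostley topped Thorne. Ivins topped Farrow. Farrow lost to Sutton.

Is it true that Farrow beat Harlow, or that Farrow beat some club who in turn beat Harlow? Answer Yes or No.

No

Farrow did not beat Harlow directly.
Farrow beat Thorne, but each of them lost to Harlow. No two-step path.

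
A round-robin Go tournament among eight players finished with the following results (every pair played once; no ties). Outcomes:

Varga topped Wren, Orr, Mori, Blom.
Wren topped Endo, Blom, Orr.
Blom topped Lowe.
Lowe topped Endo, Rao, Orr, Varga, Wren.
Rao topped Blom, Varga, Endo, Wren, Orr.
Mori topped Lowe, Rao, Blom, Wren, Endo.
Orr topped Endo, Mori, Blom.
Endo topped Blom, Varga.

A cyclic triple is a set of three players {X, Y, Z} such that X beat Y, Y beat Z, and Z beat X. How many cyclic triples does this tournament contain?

13

Win totals: Rao 5, Mori 5, Wren 3, Varga 4, Orr 3, Blom 1, Lowe 5, Endo 2.
A player with w wins dominates both others in C(w,2) triples; summing gives 10 + 10 + 3 + 6 + 3 + 0 + 10 + 1 = 43 transitive triples.
Total triples C(8,3) = 56, so cyclic triples = 56 − 43 = 13.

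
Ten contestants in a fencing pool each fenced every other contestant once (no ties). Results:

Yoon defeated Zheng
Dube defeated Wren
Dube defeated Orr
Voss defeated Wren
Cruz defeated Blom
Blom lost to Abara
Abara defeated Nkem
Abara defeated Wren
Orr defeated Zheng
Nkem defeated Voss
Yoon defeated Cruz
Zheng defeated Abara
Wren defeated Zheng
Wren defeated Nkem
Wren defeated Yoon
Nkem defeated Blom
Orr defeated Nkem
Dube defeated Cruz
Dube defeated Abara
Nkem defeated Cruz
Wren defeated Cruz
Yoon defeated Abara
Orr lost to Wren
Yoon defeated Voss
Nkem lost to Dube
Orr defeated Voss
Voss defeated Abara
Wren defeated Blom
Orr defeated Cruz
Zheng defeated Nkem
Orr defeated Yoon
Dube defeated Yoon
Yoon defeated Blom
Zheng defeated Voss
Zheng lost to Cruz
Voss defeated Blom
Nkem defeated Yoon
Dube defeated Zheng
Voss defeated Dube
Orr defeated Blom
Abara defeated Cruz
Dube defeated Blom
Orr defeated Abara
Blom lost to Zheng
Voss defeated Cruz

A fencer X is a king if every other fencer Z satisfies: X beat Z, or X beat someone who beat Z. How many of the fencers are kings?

Zheng cannot reach Orr in two steps.
Orr reaches everyone (king).
Yoon cannot reach Orr in two steps.
Voss reaches everyone (king).
Nkem cannot reach Orr in two steps.
Dube reaches everyone (king).
Blom cannot reach Zheng, Orr, Yoon, Voss, Nkem, Dube, Wren, Abara, Cruz in two steps.
Wren cannot reach Dube in two steps.
Abara cannot reach Dube in two steps.
Cruz cannot reach Orr, Yoon, Dube, Wren in two steps.
Kings: Orr, Voss, Dube — 3.

3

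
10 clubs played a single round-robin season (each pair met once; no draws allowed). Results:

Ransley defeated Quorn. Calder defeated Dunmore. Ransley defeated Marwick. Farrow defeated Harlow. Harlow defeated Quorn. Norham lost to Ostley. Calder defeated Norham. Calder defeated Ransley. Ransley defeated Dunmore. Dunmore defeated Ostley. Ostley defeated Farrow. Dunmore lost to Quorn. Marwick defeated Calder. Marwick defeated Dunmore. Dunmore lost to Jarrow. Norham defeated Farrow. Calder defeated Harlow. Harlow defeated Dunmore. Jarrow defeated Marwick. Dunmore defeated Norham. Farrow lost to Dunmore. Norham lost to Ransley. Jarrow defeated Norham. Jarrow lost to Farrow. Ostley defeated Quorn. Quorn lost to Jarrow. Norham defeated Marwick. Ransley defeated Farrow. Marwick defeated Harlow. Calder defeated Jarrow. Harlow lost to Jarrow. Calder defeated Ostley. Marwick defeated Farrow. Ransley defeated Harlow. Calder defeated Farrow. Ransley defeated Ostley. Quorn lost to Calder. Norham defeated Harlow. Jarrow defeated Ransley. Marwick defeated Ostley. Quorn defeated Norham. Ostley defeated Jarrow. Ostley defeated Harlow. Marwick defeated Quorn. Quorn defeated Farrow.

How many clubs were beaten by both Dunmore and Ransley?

Dunmore beat: Norham, Ostley, Farrow.
Ransley beat: Harlow, Norham, Marwick, Quorn, Dunmore, Ostley, Farrow.
Both beat: Norham, Ostley, Farrow — 3.

3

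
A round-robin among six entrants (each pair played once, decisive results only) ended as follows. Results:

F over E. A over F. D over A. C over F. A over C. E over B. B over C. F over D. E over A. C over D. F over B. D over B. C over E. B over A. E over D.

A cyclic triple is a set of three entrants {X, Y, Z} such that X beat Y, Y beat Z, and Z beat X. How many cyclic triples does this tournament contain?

Win totals: A 2, B 2, C 3, D 2, E 3, F 3.
An entrant with w wins dominates both others in C(w,2) triples; summing gives 1 + 1 + 3 + 1 + 3 + 3 = 12 transitive triples.
Total triples C(6,3) = 20, so cyclic triples = 20 − 12 = 8.

8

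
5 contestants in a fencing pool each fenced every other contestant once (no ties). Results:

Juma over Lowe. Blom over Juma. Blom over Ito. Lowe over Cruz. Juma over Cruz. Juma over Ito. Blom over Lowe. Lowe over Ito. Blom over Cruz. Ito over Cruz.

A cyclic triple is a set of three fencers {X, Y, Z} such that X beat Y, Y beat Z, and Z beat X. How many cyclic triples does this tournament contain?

0

Win totals: Lowe 2, Ito 1, Blom 4, Juma 3, Cruz 0.
A fencer with w wins dominates both others in C(w,2) triples; summing gives 1 + 0 + 6 + 3 + 0 = 10 transitive triples.
Total triples C(5,3) = 10, so cyclic triples = 10 − 10 = 0.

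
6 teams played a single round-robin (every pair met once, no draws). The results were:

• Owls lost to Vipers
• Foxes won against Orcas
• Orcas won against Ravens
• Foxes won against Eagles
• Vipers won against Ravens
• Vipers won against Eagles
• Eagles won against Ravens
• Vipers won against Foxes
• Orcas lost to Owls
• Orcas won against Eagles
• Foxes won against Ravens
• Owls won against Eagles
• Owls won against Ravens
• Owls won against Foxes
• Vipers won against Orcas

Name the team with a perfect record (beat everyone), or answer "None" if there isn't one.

Vipers

Vipers has 5 wins out of 5 opponents — a perfect record.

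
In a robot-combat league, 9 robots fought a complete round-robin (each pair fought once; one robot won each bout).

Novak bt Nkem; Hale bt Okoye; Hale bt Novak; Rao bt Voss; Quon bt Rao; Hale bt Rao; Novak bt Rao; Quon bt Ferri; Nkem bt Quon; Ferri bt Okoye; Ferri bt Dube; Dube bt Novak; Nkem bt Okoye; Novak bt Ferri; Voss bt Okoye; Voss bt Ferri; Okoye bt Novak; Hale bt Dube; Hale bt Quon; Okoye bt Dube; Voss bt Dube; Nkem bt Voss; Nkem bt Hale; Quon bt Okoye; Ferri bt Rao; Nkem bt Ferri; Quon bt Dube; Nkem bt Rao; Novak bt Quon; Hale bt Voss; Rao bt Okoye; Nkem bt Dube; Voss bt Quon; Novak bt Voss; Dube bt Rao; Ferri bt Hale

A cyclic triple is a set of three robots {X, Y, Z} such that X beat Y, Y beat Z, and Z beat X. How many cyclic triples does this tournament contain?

17

Win totals: Nkem 7, Hale 6, Novak 5, Rao 2, Voss 4, Ferri 4, Quon 4, Okoye 2, Dube 2.
A robot with w wins dominates both others in C(w,2) triples; summing gives 21 + 15 + 10 + 1 + 6 + 6 + 6 + 1 + 1 = 67 transitive triples.
Total triples C(9,3) = 84, so cyclic triples = 84 − 67 = 17.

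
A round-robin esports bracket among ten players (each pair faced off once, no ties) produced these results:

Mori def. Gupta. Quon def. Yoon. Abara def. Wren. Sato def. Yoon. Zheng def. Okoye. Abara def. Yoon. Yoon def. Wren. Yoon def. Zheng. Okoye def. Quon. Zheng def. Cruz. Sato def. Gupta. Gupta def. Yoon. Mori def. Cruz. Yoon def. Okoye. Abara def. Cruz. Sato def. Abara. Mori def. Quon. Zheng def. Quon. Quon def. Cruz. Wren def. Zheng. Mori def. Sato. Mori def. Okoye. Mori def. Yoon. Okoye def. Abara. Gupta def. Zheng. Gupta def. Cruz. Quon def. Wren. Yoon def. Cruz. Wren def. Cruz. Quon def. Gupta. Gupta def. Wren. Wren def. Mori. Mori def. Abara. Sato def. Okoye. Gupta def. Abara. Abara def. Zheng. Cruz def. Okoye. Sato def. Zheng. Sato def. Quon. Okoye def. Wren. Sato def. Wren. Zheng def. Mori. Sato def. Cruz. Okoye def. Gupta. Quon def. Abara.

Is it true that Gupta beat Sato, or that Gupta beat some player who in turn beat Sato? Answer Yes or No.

Gupta did not beat Sato directly.
Gupta beat Zheng, Yoon, Abara, Wren, Cruz, but each of them lost to Sato. No two-step path.

No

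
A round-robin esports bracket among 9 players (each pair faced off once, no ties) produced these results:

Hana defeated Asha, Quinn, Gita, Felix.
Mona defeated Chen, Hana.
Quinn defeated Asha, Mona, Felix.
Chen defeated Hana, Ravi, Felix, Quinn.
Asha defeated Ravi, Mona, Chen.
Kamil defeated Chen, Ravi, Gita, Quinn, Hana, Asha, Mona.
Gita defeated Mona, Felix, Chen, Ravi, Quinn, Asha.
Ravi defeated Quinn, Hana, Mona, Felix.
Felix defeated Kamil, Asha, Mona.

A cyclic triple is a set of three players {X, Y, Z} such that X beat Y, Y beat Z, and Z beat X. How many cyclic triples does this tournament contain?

Win totals: Chen 4, Felix 3, Gita 6, Ravi 4, Mona 2, Asha 3, Quinn 3, Hana 4, Kamil 7.
A player with w wins dominates both others in C(w,2) triples; summing gives 6 + 3 + 15 + 6 + 1 + 3 + 3 + 6 + 21 = 64 transitive triples.
Total triples C(9,3) = 84, so cyclic triples = 84 − 64 = 20.

20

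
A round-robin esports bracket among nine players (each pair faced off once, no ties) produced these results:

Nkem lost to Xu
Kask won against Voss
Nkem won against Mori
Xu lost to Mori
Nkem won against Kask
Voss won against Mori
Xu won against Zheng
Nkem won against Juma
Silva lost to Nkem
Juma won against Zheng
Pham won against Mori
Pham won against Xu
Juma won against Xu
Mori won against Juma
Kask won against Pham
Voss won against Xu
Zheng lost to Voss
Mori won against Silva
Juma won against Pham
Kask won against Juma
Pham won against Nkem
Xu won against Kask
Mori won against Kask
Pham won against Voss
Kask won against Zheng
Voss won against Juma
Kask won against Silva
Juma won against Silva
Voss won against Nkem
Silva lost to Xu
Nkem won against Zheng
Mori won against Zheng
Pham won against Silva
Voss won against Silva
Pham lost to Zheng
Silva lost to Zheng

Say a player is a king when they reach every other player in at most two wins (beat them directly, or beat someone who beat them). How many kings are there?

7

Voss reaches everyone (king).
Zheng cannot reach Juma, Kask in two steps.
Mori reaches everyone (king).
Silva cannot reach Voss, Zheng, Mori, Juma, Kask, Pham, Xu, Nkem in two steps.
Juma reaches everyone (king).
Kask reaches everyone (king).
Pham reaches everyone (king).
Xu reaches everyone (king).
Nkem reaches everyone (king).
Kings: Voss, Mori, Juma, Kask, Pham, Xu, Nkem — 7.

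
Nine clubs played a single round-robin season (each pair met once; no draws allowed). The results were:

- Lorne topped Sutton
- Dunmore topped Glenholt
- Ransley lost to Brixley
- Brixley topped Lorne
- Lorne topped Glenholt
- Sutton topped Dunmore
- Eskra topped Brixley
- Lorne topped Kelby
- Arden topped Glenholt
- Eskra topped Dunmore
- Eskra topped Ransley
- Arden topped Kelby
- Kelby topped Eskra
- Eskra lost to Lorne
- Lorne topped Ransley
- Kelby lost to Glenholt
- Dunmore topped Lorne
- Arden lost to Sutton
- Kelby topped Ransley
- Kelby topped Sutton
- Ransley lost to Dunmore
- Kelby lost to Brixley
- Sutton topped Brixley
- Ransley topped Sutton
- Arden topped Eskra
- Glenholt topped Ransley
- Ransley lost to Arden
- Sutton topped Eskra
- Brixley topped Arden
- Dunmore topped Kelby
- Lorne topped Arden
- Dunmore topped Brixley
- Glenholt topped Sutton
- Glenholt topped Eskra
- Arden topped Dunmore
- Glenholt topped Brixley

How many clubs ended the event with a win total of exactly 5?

Win totals: Kelby 3, Eskra 3, Sutton 4, Lorne 6, Arden 5, Dunmore 5, Ransley 1, Glenholt 5, Brixley 4.
Exactly 5: Arden, Dunmore, Glenholt — 3 clubs.

3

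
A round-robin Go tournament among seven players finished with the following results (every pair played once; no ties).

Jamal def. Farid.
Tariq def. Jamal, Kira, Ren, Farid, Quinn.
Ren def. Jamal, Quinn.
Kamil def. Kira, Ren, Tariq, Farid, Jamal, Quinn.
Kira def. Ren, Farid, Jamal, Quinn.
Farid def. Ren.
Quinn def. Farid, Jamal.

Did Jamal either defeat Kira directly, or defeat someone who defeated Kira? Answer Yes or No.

Jamal did not beat Kira directly.
Jamal beat Farid, but each of them lost to Kira. No two-step path.

No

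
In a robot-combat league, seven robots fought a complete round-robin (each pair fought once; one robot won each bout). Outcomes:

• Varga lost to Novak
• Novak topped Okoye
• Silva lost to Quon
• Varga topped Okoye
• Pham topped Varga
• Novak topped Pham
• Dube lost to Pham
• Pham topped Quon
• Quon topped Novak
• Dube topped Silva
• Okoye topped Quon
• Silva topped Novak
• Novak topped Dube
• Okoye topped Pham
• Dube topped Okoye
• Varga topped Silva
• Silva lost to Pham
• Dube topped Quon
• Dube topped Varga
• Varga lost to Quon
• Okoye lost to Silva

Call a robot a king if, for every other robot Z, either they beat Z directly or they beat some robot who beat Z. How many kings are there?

Silva reaches everyone (king).
Quon reaches everyone (king).
Varga cannot reach Dube in two steps.
Dube reaches everyone (king).
Okoye reaches everyone (king).
Novak reaches everyone (king).
Pham reaches everyone (king).
Kings: Silva, Quon, Dube, Okoye, Novak, Pham — 6.

6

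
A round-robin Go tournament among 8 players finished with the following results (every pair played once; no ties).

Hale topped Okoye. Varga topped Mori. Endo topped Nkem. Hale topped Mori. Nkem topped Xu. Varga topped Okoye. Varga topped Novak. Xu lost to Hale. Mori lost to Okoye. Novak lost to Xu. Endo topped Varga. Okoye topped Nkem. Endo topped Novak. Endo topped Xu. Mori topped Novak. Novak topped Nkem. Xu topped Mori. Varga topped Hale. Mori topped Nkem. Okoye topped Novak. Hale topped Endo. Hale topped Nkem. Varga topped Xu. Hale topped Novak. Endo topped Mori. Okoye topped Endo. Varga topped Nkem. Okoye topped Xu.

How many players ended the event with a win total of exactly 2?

2

Win totals: Nkem 1, Hale 6, Mori 2, Okoye 5, Novak 1, Endo 5, Varga 6, Xu 2.
Exactly 2: Mori, Xu — 2 players.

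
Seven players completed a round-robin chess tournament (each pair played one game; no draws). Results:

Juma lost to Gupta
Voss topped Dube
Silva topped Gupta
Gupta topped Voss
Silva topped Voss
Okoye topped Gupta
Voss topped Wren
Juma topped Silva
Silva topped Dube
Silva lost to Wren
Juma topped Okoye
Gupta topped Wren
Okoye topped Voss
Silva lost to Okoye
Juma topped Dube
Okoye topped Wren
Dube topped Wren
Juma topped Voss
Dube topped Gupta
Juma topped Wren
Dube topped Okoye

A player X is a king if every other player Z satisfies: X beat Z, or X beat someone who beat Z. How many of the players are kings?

Juma reaches everyone (king).
Voss cannot reach Juma in two steps.
Silva reaches everyone (king).
Gupta reaches everyone (king).
Dube reaches everyone (king).
Okoye reaches everyone (king).
Wren cannot reach Juma, Okoye in two steps.
Kings: Juma, Silva, Gupta, Dube, Okoye — 5.

5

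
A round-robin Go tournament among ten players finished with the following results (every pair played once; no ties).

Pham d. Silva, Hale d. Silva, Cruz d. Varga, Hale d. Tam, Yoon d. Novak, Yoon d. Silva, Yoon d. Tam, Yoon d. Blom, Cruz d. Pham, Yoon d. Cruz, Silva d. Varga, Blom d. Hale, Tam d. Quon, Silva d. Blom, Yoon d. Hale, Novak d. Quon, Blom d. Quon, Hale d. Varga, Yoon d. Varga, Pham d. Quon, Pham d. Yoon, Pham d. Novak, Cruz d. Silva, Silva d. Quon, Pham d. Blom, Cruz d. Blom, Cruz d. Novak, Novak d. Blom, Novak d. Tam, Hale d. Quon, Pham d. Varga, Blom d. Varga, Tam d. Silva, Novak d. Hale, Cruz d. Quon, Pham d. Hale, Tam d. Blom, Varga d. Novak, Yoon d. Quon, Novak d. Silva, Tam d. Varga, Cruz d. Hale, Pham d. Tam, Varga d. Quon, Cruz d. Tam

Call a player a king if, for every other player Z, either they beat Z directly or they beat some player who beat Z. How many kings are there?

3

Quon cannot reach Silva, Blom, Cruz, Varga, Hale, Tam, Pham, Yoon, Novak in two steps.
Silva cannot reach Cruz, Tam, Pham, Yoon in two steps.
Blom cannot reach Cruz, Pham, Yoon in two steps.
Cruz reaches everyone (king).
Varga cannot reach Cruz, Pham, Yoon in two steps.
Hale cannot reach Cruz, Pham, Yoon in two steps.
Tam cannot reach Cruz, Pham, Yoon in two steps.
Pham reaches everyone (king).
Yoon reaches everyone (king).
Novak cannot reach Cruz, Pham, Yoon in two steps.
Kings: Cruz, Pham, Yoon — 3.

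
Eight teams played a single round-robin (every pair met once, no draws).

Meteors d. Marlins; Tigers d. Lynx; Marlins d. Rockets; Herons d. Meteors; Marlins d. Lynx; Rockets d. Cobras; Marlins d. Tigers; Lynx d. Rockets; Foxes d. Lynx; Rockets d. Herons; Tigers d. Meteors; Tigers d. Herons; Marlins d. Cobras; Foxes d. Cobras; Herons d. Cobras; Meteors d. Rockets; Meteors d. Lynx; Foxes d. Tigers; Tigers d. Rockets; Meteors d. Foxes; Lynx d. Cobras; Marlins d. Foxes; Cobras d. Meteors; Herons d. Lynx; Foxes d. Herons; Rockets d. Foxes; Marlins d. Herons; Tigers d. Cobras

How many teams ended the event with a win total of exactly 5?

Win totals: Marlins 6, Cobras 1, Herons 3, Tigers 5, Meteors 4, Rockets 3, Foxes 4, Lynx 2.
Exactly 5: Tigers — 1 team.

1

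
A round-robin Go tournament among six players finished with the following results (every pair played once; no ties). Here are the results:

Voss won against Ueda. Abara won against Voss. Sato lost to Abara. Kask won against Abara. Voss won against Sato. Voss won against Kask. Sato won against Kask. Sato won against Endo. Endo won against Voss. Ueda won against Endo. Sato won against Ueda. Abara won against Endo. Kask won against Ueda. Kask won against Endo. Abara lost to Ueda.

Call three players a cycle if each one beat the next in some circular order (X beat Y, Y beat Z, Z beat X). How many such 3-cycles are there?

7

Win totals: Voss 3, Endo 1, Kask 3, Sato 3, Ueda 2, Abara 3.
A player with w wins dominates both others in C(w,2) triples; summing gives 3 + 0 + 3 + 3 + 1 + 3 = 13 transitive triples.
Total triples C(6,3) = 20, so cyclic triples = 20 − 13 = 7.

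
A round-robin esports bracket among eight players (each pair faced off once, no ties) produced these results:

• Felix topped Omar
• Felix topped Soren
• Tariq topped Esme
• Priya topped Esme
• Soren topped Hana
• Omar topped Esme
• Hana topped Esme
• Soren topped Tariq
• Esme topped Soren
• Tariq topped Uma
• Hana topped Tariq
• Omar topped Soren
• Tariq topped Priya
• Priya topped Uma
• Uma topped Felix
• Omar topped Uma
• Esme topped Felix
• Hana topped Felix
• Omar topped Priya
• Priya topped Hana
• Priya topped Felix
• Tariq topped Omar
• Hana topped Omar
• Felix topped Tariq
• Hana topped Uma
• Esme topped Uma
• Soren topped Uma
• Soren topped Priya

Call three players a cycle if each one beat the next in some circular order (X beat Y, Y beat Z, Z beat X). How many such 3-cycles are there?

Win totals: Soren 4, Priya 4, Uma 1, Omar 4, Hana 5, Felix 3, Tariq 4, Esme 3.
A player with w wins dominates both others in C(w,2) triples; summing gives 6 + 6 + 0 + 6 + 10 + 3 + 6 + 3 = 40 transitive triples.
Total triples C(8,3) = 56, so cyclic triples = 56 − 40 = 16.

16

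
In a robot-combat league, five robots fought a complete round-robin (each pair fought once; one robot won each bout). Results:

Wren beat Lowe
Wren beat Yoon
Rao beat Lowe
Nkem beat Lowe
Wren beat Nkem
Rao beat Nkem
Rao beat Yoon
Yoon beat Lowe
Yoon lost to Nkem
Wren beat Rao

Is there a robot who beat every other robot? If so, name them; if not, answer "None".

Wren

Wren has 4 wins out of 4 opponents — a perfect record.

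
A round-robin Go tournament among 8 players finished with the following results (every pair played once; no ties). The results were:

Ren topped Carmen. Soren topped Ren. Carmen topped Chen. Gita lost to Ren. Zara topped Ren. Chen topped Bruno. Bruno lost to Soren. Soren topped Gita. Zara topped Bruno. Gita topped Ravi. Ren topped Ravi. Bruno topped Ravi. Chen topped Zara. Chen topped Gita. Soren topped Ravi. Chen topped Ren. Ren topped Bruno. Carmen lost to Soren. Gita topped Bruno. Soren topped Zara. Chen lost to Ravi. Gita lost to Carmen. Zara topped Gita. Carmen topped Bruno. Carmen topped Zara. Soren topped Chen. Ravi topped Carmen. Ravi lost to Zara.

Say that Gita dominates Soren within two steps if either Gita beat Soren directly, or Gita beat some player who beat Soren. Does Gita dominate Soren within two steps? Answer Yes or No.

No

Gita did not beat Soren directly.
Gita beat Bruno, Ravi, but each of them lost to Soren. No two-step path.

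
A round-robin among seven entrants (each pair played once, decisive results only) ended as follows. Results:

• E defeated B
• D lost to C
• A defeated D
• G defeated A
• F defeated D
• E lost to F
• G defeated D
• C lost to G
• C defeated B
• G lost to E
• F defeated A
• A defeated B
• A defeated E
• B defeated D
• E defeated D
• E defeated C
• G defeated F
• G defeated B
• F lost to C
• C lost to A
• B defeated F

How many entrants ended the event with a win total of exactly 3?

2

Win totals: A 4, B 2, C 3, D 0, E 4, F 3, G 5.
Exactly 3: C, F — 2 entrants.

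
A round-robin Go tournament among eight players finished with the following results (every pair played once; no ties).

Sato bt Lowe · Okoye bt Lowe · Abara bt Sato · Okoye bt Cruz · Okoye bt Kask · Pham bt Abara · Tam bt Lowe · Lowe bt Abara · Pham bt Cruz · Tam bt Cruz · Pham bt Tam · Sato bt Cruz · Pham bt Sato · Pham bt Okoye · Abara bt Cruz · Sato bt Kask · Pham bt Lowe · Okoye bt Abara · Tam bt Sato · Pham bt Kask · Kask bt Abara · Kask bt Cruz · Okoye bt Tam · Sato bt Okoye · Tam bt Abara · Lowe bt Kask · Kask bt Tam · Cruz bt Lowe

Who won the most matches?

Pham

Win totals: Cruz 1, Okoye 5, Abara 2, Pham 7, Kask 3, Tam 4, Sato 4, Lowe 2.
Pham leads with 7 wins (next highest: 5).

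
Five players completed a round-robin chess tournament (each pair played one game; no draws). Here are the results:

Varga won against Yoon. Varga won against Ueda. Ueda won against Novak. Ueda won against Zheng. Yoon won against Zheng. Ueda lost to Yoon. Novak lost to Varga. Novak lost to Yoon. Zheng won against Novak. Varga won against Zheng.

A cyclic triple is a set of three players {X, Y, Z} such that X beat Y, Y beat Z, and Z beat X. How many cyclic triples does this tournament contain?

0

Of the C(5,3) = 10 triples, the cyclic ones are: none.
That is 0.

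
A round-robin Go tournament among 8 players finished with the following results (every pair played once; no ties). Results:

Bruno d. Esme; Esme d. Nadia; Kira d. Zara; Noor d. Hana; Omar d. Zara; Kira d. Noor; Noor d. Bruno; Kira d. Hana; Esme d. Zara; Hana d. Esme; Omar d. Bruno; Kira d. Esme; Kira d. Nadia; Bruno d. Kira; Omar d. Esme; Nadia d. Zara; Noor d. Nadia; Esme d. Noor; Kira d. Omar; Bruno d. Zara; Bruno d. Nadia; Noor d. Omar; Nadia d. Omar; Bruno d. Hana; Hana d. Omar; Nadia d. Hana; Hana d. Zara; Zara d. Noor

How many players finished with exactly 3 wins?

4

Win totals: Hana 3, Omar 3, Nadia 3, Esme 3, Bruno 5, Noor 4, Zara 1, Kira 6.
Exactly 3: Hana, Omar, Nadia, Esme — 4 players.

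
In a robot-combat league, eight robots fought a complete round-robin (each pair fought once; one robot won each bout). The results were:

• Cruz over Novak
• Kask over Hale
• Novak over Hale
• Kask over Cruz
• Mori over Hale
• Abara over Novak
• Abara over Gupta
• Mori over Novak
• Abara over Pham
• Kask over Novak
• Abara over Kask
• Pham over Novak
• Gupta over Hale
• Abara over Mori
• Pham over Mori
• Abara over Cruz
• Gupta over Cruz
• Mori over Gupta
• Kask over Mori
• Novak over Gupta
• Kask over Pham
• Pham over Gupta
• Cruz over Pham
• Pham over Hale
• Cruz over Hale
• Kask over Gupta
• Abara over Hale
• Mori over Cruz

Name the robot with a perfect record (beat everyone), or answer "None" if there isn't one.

Abara

Abara has 7 wins out of 7 opponents — a perfect record.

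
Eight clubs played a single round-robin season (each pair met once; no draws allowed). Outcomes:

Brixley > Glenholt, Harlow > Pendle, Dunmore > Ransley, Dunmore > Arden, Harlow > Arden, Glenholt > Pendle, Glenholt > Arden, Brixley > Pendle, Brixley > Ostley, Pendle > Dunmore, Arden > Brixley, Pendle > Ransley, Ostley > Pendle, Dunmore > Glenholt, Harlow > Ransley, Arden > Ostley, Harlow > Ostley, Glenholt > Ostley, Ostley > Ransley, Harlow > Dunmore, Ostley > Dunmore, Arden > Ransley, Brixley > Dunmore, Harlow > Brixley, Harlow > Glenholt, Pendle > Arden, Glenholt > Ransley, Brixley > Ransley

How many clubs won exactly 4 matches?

Win totals: Glenholt 4, Arden 3, Pendle 3, Dunmore 3, Brixley 5, Ransley 0, Ostley 3, Harlow 7.
Exactly 4: Glenholt — 1 club.

1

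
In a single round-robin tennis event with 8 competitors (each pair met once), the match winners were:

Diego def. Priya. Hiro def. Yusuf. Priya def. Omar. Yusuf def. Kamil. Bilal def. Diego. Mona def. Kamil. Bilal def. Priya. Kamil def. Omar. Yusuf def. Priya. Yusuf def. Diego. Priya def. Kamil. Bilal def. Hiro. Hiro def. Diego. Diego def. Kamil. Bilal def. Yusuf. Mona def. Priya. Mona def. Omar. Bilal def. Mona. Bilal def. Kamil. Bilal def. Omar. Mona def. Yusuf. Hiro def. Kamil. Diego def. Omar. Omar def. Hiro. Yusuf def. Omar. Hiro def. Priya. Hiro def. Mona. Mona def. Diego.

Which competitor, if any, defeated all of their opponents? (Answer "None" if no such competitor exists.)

Bilal

Bilal has 7 wins out of 7 opponents — a perfect record.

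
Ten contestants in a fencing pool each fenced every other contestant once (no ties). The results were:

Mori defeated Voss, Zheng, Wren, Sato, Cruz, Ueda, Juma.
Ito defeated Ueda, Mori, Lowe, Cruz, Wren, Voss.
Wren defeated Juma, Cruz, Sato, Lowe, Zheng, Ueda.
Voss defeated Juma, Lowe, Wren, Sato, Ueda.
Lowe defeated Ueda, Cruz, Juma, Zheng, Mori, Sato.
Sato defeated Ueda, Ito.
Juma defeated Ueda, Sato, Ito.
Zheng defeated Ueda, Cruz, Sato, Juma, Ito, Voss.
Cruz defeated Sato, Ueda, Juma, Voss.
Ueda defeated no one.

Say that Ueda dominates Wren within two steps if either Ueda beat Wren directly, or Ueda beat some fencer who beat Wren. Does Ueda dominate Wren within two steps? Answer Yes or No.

No

Ueda did not beat Wren directly.
Ueda beat no one, so there is no intermediate fencer.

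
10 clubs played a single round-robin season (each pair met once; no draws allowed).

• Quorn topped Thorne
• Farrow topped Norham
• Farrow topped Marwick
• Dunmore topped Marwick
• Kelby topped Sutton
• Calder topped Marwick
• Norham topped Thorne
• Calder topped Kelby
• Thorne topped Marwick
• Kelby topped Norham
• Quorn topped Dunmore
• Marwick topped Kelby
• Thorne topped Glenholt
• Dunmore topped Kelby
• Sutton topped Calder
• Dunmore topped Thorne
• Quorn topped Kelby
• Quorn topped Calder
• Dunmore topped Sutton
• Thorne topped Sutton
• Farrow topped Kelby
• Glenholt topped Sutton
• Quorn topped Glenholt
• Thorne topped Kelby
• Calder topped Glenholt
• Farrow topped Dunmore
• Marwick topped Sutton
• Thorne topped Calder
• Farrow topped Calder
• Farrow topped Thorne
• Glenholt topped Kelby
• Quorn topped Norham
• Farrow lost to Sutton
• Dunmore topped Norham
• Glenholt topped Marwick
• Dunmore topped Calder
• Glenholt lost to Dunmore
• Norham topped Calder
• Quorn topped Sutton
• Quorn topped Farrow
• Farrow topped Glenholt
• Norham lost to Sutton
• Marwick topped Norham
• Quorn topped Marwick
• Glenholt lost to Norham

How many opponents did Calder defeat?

3

Calder's results: beat Kelby, Glenholt, Marwick; lost to Dunmore, Farrow, Sutton, Thorne, Quorn, Norham.
That is 3 wins.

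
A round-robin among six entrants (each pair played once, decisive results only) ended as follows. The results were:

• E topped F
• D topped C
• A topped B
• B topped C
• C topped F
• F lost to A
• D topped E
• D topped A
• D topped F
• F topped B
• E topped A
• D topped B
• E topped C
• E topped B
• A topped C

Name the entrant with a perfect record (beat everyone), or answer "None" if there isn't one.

D has 5 wins out of 5 opponents — a perfect record.

D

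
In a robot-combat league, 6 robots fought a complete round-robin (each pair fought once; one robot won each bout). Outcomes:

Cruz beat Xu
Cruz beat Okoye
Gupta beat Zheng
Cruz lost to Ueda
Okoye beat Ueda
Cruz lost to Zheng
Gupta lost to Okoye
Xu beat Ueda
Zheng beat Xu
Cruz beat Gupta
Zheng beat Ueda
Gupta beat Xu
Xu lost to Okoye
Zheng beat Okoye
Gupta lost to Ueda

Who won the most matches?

Win totals: Ueda 2, Cruz 3, Gupta 2, Xu 1, Zheng 4, Okoye 3.
Zheng leads with 4 wins (next highest: 3).

Zheng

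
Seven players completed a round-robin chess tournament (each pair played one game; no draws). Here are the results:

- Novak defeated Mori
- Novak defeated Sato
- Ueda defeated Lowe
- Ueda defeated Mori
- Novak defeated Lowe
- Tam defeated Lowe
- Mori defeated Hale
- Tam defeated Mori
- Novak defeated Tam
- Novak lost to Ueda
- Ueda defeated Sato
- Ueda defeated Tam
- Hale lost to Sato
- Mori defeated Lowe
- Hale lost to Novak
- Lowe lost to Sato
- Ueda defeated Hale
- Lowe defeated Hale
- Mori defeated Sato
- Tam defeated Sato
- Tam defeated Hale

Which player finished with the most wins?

Ueda

Win totals: Hale 0, Tam 4, Lowe 1, Sato 2, Ueda 6, Mori 3, Novak 5.
Ueda leads with 6 wins (next highest: 5).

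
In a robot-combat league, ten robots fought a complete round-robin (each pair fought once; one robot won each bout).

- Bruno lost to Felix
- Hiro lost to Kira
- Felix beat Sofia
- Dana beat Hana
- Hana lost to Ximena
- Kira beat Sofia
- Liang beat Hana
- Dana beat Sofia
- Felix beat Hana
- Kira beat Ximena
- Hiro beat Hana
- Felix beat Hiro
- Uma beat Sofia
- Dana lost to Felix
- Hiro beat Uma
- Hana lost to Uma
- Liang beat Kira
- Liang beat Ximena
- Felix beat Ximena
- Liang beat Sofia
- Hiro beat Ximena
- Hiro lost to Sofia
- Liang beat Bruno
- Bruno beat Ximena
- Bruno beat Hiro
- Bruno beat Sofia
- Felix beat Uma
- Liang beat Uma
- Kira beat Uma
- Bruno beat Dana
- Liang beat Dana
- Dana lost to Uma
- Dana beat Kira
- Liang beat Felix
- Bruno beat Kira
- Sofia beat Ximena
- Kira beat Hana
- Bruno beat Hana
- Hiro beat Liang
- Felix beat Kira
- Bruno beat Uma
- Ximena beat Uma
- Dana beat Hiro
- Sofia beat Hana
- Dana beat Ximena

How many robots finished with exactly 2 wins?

Win totals: Dana 5, Sofia 3, Bruno 7, Uma 3, Hana 0, Kira 5, Liang 8, Hiro 4, Ximena 2, Felix 8.
Exactly 2: Ximena — 1 robot.

1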